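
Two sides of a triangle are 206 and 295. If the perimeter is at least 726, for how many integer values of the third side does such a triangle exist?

276

Triangle inequality: 89 < x < 501. Perimeter ≥ 726 gives x ≥ 726 − 206 − 295 = 225.
So 225 ≤ x < 501; integers 225 through 500: 276 values.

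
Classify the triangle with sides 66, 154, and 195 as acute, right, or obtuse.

Compare the square of the longest side to the sum of squares of the other two: 66² + 154² = 28072 < 38025 = 195².

obtuse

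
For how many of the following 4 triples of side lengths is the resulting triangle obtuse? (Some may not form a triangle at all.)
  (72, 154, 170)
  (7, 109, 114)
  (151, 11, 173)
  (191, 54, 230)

(72,154,170): 72²+154² = 28900 = 170² → right
(7,109,114): 7²+109² = 11930 < 12996 = 114² → obtuse
(151,11,173): 11+151 ≤ 173, not a triangle
(191,54,230): 54²+191² = 39397 < 52900 = 230² → obtuse
2 of the 4 are obtuse.

2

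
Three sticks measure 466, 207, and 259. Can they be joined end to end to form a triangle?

The two shorter sides sum to 466, exactly equal to the longest side 466.
That gives only a degenerate (flat) triangle — the inequality must be strict.

No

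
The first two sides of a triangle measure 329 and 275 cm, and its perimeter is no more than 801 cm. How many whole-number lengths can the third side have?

Triangle inequality: 54 < x < 604. Perimeter ≤ 801 gives x ≤ 801 − 329 − 275 = 197.
So 54 < x ≤ 197; integers 55 through 197: 143 values.

143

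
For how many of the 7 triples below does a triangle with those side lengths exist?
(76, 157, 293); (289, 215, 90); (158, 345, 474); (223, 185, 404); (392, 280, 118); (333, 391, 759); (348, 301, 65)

5

(76,157,293): 76+157 ≤ 293 → not valid
(90,215,289): 90+215 > 289 → valid
(158,345,474): 158+345 > 474 → valid
(185,223,404): 185+223 > 404 → valid
(118,280,392): 118+280 > 392 → valid
(333,391,759): 333+391 ≤ 759 → not valid
(65,301,348): 65+301 > 348 → valid
5 of the 7 triples form a triangle.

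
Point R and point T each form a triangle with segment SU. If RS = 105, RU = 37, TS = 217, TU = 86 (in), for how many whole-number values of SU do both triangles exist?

10

From triangle RSU: 68 < SU < 142.
From triangle TSU: 131 < SU < 303.
Intersection: 131 < SU < 142, so integers 132 through 141: 10 values.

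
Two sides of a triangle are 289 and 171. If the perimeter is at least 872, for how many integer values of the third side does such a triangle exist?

Triangle inequality: 118 < x < 460. Perimeter ≥ 872 gives x ≥ 872 − 289 − 171 = 412.
So 412 ≤ x < 460; integers 412 through 459: 48 values.

48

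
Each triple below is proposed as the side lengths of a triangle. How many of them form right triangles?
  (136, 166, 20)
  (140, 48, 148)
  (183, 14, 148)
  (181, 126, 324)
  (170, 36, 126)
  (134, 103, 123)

(136,166,20): 20+136 ≤ 166, not a triangle
(140,48,148): 48²+140² = 21904 = 148² → right
(183,14,148): 14+148 ≤ 183, not a triangle
(181,126,324): 126+181 ≤ 324, not a triangle
(170,36,126): 36+126 ≤ 170, not a triangle
(134,103,123): 103²+123² = 25738 > 17956 = 134² → acute
1 of the 6 is right.

1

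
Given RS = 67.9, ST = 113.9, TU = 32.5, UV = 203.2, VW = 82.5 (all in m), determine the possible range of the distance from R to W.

0 ≤ RW ≤ 500.0 m

The maximum is all hops collinear in one direction: 67.9 + 113.9 + 32.5 + 203.2 + 82.5 = 500.0.
The longest hop is 203.2; the others sum to 296.8. Since 203.2 ≤ 296.8, the path can fold back on itself completely, so the minimum distance is 0.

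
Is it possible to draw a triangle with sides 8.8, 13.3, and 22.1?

The two shorter sides sum to 22.1, exactly equal to the longest side 22.1.
That gives only a degenerate (flat) triangle — the inequality must be strict.

No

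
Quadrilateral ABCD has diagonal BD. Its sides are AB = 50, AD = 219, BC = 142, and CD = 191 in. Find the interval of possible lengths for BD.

From triangle ABD: |50 − 219| < BD < 50 + 219, i.e. 169 < BD < 269.
From triangle CBD: 49 < BD < 333.
Both must hold, so BD lies in the intersection.

169 < BD < 269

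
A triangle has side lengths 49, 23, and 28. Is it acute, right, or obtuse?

Compare the square of the longest side to the sum of squares of the other two: 23² + 28² = 1313 < 2401 = 49².

obtuse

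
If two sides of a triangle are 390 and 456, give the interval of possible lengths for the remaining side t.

By the triangle inequality, t must be less than 390 + 456 = 846 and greater than |390 − 456| = 66.

66 < t < 846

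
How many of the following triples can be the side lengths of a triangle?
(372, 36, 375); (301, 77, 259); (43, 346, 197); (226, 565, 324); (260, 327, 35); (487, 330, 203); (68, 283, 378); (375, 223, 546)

(36,372,375): 36+372 > 375 → valid
(77,259,301): 77+259 > 301 → valid
(43,197,346): 43+197 ≤ 346 → not valid
(226,324,565): 226+324 ≤ 565 → not valid
(35,260,327): 35+260 ≤ 327 → not valid
(203,330,487): 203+330 > 487 → valid
(68,283,378): 68+283 ≤ 378 → not valid
(223,375,546): 223+375 > 546 → valid
4 of the 8 triples form a triangle.

4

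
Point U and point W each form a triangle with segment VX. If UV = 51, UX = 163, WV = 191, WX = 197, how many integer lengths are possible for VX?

101

From triangle UVX: 112 < VX < 214.
From triangle WVX: 6 < VX < 388.
Intersection: 112 < VX < 214, so integers 113 through 213: 101 values.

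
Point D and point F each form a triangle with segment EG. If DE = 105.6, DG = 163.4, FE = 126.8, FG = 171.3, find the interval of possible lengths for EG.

57.8 < EG < 269.0

From triangle DEG: |105.6 − 163.4| < EG < 105.6 + 163.4, i.e. 57.8 < EG < 269.0.
From triangle FEG: 44.5 < EG < 298.1.
Both must hold, so EG lies in the intersection.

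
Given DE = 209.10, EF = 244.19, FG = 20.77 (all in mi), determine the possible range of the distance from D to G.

14.32 ≤ DG ≤ 474.06 mi

The maximum is all hops collinear in one direction: 209.10 + 244.19 + 20.77 = 474.06.
The longest hop is 244.19; the others sum to 229.87. Folding the others back against it leaves at least 244.19 − 229.87 = 14.32.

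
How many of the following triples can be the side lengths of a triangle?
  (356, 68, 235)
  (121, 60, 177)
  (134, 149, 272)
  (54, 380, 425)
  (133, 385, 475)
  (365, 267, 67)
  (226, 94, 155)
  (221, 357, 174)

(68,235,356): 68+235 ≤ 356 → not valid
(60,121,177): 60+121 > 177 → valid
(134,149,272): 134+149 > 272 → valid
(54,380,425): 54+380 > 425 → valid
(133,385,475): 133+385 > 475 → valid
(67,267,365): 67+267 ≤ 365 → not valid
(94,155,226): 94+155 > 226 → valid
(174,221,357): 174+221 > 357 → valid
6 of the 8 triples form a triangle.

6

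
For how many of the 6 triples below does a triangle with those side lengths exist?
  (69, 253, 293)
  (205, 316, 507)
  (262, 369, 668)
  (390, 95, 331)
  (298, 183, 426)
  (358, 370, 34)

5

(69,253,293): 69+253 > 293 → valid
(205,316,507): 205+316 > 507 → valid
(262,369,668): 262+369 ≤ 668 → not valid
(95,331,390): 95+331 > 390 → valid
(183,298,426): 183+298 > 426 → valid
(34,358,370): 34+358 > 370 → valid
5 of the 6 triples form a triangle.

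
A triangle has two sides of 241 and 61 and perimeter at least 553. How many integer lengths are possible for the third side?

Triangle inequality: 180 < x < 302. Perimeter ≥ 553 gives x ≥ 553 − 241 − 61 = 251.
So 251 ≤ x < 302; integers 251 through 301: 51 values.

51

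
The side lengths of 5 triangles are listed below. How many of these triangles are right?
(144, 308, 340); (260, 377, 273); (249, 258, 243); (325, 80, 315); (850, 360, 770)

(144,308,340): 144²+308² = 115600 = 340² → right
(260,377,273): 260²+273² = 142129 = 377² → right
(249,258,243): 243²+249² = 121050 > 66564 = 258² → acute
(325,80,315): 80²+315² = 105625 = 325² → right
(850,360,770): 360²+770² = 722500 = 850² → right
4 of the 5 are right.

4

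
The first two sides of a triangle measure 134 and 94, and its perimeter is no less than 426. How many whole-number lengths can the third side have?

Triangle inequality: 40 < x < 228. Perimeter ≥ 426 gives x ≥ 426 − 134 − 94 = 198.
So 198 ≤ x < 228; integers 198 through 227: 30 values.

30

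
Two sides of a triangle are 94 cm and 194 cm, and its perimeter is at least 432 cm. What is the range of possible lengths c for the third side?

Triangle inequality alone gives 100 < c < 288.
The perimeter condition gives c ≥ 432 − 94 − 194 = 144.
Intersecting the two: 144 ≤ c < 288.

144 ≤ c < 288 cm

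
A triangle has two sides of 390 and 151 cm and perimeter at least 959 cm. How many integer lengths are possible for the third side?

123

Triangle inequality: 239 < x < 541. Perimeter ≥ 959 gives x ≥ 959 − 390 − 151 = 418.
So 418 ≤ x < 541; integers 418 through 540: 123 values.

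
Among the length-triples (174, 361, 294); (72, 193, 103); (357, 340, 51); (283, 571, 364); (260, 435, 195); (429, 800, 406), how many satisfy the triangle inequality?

(174,294,361): 174+294 > 361 → valid
(72,103,193): 72+103 ≤ 193 → not valid
(51,340,357): 51+340 > 357 → valid
(283,364,571): 283+364 > 571 → valid
(195,260,435): 195+260 > 435 → valid
(406,429,800): 406+429 > 800 → valid
5 of the 6 triples form a triangle.

5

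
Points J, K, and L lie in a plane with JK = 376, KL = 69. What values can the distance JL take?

307 ≤ JL ≤ 445

By the triangle inequality, |376 − 69| ≤ JL ≤ 376 + 69.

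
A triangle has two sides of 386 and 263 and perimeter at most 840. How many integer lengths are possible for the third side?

Triangle inequality: 123 < x < 649. Perimeter ≤ 840 gives x ≤ 840 − 386 − 263 = 191.
So 123 < x ≤ 191; integers 124 through 191: 68 values.

68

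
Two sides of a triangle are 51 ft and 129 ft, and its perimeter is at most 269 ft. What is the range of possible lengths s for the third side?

78 < s ≤ 89 ft

Triangle inequality alone gives 78 < s < 180.
The perimeter condition gives s ≤ 269 − 51 − 129 = 89.
Intersecting the two: 78 < s ≤ 89.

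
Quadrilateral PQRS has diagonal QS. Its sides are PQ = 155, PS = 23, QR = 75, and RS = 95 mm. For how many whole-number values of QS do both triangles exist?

From triangle PQS: 132 < QS < 178.
From triangle RQS: 20 < QS < 170.
Intersection: 132 < QS < 170, so integers 133 through 169: 37 values.

37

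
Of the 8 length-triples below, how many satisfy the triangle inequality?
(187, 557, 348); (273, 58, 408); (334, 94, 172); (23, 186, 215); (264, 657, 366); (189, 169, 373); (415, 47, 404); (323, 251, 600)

1

(187,348,557): 187+348 ≤ 557 → not valid
(58,273,408): 58+273 ≤ 408 → not valid
(94,172,334): 94+172 ≤ 334 → not valid
(23,186,215): 23+186 ≤ 215 → not valid
(264,366,657): 264+366 ≤ 657 → not valid
(169,189,373): 169+189 ≤ 373 → not valid
(47,404,415): 47+404 > 415 → valid
(251,323,600): 251+323 ≤ 600 → not valid
1 of the 8 triples forms a triangle.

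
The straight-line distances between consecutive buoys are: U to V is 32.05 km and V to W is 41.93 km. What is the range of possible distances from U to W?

9.88 ≤ UW ≤ 73.98 km

By the triangle inequality, |32.05 − 41.93| ≤ UW ≤ 32.05 + 41.93.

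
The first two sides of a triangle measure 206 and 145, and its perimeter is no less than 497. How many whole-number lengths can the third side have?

Triangle inequality: 61 < x < 351. Perimeter ≥ 497 gives x ≥ 497 − 206 − 145 = 146.
So 146 ≤ x < 351; integers 146 through 350: 205 values.

205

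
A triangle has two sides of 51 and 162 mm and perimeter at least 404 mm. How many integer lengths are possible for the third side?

Triangle inequality: 111 < x < 213. Perimeter ≥ 404 gives x ≥ 404 − 51 − 162 = 191.
So 191 ≤ x < 213; integers 191 through 212: 22 values.

22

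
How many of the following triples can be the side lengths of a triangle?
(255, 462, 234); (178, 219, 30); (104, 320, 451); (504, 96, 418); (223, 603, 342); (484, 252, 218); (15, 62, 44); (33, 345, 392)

2

(234,255,462): 234+255 > 462 → valid
(30,178,219): 30+178 ≤ 219 → not valid
(104,320,451): 104+320 ≤ 451 → not valid
(96,418,504): 96+418 > 504 → valid
(223,342,603): 223+342 ≤ 603 → not valid
(218,252,484): 218+252 ≤ 484 → not valid
(15,44,62): 15+44 ≤ 62 → not valid
(33,345,392): 33+345 ≤ 392 → not valid
2 of the 8 triples form a triangle.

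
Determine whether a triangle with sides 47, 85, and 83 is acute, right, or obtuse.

acute

Compare the square of the longest side to the sum of squares of the other two: 47² + 83² = 9098 > 7225 = 85².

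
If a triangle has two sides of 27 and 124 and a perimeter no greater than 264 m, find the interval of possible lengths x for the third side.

97 < x ≤ 113

Triangle inequality alone gives 97 < x < 151.
The perimeter condition gives x ≤ 264 − 27 − 124 = 113.
Intersecting the two: 97 < x ≤ 113.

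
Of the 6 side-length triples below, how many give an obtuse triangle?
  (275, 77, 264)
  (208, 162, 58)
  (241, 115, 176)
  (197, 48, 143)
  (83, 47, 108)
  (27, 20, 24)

3

(275,77,264): 77²+264² = 75625 = 275² → right
(208,162,58): 58²+162² = 29608 < 43264 = 208² → obtuse
(241,115,176): 115²+176² = 44201 < 58081 = 241² → obtuse
(197,48,143): 48+143 ≤ 197, not a triangle
(83,47,108): 47²+83² = 9098 < 11664 = 108² → obtuse
(27,20,24): 20²+24² = 976 > 729 = 27² → acute
3 of the 6 are obtuse.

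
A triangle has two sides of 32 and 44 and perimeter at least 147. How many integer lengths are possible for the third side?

Triangle inequality: 12 < x < 76. Perimeter ≥ 147 gives x ≥ 147 − 32 − 44 = 71.
So 71 ≤ x < 76; integers 71 through 75: 5 values.

5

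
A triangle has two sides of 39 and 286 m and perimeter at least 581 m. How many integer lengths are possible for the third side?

69

Triangle inequality: 247 < x < 325. Perimeter ≥ 581 gives x ≥ 581 − 39 − 286 = 256.
So 256 ≤ x < 325; integers 256 through 324: 69 values.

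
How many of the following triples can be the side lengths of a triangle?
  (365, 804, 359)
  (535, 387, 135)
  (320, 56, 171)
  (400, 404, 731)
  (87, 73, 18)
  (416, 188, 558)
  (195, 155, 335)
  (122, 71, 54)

(359,365,804): 359+365 ≤ 804 → not valid
(135,387,535): 135+387 ≤ 535 → not valid
(56,171,320): 56+171 ≤ 320 → not valid
(400,404,731): 400+404 > 731 → valid
(18,73,87): 18+73 > 87 → valid
(188,416,558): 188+416 > 558 → valid
(155,195,335): 155+195 > 335 → valid
(54,71,122): 54+71 > 122 → valid
5 of the 8 triples form a triangle.

5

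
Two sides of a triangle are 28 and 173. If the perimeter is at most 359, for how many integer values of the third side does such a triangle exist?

Triangle inequality: 145 < x < 201. Perimeter ≤ 359 gives x ≤ 359 − 28 − 173 = 158.
So 145 < x ≤ 158; integers 146 through 158: 13 values.

13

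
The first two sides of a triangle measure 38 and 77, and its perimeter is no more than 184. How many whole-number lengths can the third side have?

Triangle inequality: 39 < x < 115. Perimeter ≤ 184 gives x ≤ 184 − 38 − 77 = 69.
So 39 < x ≤ 69; integers 40 through 69: 30 values.

30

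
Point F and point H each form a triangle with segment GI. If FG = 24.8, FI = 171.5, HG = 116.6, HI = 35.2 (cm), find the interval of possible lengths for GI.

146.7 < GI < 151.8

From triangle FGI: |24.8 − 171.5| < GI < 24.8 + 171.5, i.e. 146.7 < GI < 196.3.
From triangle HGI: 81.4 < GI < 151.8.
Both must hold, so GI lies in the intersection.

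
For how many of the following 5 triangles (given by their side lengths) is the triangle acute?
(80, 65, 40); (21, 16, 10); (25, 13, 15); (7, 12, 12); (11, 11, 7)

2

(80,65,40): 40²+65² = 5825 < 6400 = 80² → obtuse
(21,16,10): 10²+16² = 356 < 441 = 21² → obtuse
(25,13,15): 13²+15² = 394 < 625 = 25² → obtuse
(7,12,12): 7²+12² = 193 > 144 = 12² → acute
(11,11,7): 7²+11² = 170 > 121 = 11² → acute
2 of the 5 are acute.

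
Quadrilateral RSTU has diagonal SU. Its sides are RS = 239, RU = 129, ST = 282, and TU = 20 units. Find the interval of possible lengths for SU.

262 < SU < 302

From triangle RSU: |239 − 129| < SU < 239 + 129, i.e. 110 < SU < 368.
From triangle TSU: 262 < SU < 302.
Both must hold, so SU lies in the intersection.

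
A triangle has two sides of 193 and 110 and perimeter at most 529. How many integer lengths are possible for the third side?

Triangle inequality: 83 < x < 303. Perimeter ≤ 529 gives x ≤ 529 − 193 − 110 = 226.
So 83 < x ≤ 226; integers 84 through 226: 143 values.

143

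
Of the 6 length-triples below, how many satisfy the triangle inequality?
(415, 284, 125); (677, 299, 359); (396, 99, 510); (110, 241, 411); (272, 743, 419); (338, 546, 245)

(125,284,415): 125+284 ≤ 415 → not valid
(299,359,677): 299+359 ≤ 677 → not valid
(99,396,510): 99+396 ≤ 510 → not valid
(110,241,411): 110+241 ≤ 411 → not valid
(272,419,743): 272+419 ≤ 743 → not valid
(245,338,546): 245+338 > 546 → valid
1 of the 6 triples forms a triangle.

1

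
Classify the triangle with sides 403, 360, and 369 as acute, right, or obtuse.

acute

Compare the square of the longest side to the sum of squares of the other two: 360² + 369² = 265761 > 162409 = 403².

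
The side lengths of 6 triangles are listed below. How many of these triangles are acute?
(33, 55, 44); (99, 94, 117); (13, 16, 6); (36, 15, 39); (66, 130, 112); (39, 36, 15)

1

(33,55,44): 33²+44² = 3025 = 55² → right
(99,94,117): 94²+99² = 18637 > 13689 = 117² → acute
(13,16,6): 6²+13² = 205 < 256 = 16² → obtuse
(36,15,39): 15²+36² = 1521 = 39² → right
(66,130,112): 66²+112² = 16900 = 130² → right
(39,36,15): 15²+36² = 1521 = 39² → right
1 of the 6 is acute.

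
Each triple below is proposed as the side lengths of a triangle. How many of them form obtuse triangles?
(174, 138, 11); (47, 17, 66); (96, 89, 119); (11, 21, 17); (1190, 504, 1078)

(174,138,11): 11+138 ≤ 174, not a triangle
(47,17,66): 17+47 ≤ 66, not a triangle
(96,89,119): 89²+96² = 17137 > 14161 = 119² → acute
(11,21,17): 11²+17² = 410 < 441 = 21² → obtuse
(1190,504,1078): 504²+1078² = 1416100 = 1190² → right
1 of the 5 is obtuse.

1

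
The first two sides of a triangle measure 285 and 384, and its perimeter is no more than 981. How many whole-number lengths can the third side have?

213

Triangle inequality: 99 < x < 669. Perimeter ≤ 981 gives x ≤ 981 − 285 − 384 = 312.
So 99 < x ≤ 312; integers 100 through 312: 213 values.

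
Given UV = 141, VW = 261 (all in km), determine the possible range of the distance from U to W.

By the triangle inequality, |141 − 261| ≤ UW ≤ 141 + 261.

120 ≤ UW ≤ 402 km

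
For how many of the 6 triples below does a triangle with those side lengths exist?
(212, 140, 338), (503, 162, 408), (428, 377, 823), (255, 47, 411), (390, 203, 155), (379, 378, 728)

(140,212,338): 140+212 > 338 → valid
(162,408,503): 162+408 > 503 → valid
(377,428,823): 377+428 ≤ 823 → not valid
(47,255,411): 47+255 ≤ 411 → not valid
(155,203,390): 155+203 ≤ 390 → not valid
(378,379,728): 378+379 > 728 → valid
3 of the 6 triples form a triangle.

3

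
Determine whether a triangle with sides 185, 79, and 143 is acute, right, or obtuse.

obtuse

Compare the square of the longest side to the sum of squares of the other two: 79² + 143² = 26690 < 34225 = 185².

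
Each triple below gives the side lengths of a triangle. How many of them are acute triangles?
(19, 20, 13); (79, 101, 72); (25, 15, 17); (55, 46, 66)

(19,20,13): 13²+19² = 530 > 400 = 20² → acute
(79,101,72): 72²+79² = 11425 > 10201 = 101² → acute
(25,15,17): 15²+17² = 514 < 625 = 25² → obtuse
(55,46,66): 46²+55² = 5141 > 4356 = 66² → acute
3 of the 4 are acute.

3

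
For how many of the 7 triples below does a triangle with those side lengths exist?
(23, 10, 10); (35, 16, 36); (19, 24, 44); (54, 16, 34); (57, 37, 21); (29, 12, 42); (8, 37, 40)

(10,10,23): 10+10 ≤ 23 → not valid
(16,35,36): 16+35 > 36 → valid
(19,24,44): 19+24 ≤ 44 → not valid
(16,34,54): 16+34 ≤ 54 → not valid
(21,37,57): 21+37 > 57 → valid
(12,29,42): 12+29 ≤ 42 → not valid
(8,37,40): 8+37 > 40 → valid
3 of the 7 triples form a triangle.

3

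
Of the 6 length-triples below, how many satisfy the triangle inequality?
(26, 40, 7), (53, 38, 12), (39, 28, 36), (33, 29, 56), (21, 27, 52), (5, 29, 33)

3

(7,26,40): 7+26 ≤ 40 → not valid
(12,38,53): 12+38 ≤ 53 → not valid
(28,36,39): 28+36 > 39 → valid
(29,33,56): 29+33 > 56 → valid
(21,27,52): 21+27 ≤ 52 → not valid
(5,29,33): 5+29 > 33 → valid
3 of the 6 triples form a triangle.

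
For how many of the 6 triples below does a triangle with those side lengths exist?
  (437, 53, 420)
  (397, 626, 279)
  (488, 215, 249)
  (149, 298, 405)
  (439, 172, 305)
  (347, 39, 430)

4

(53,420,437): 53+420 > 437 → valid
(279,397,626): 279+397 > 626 → valid
(215,249,488): 215+249 ≤ 488 → not valid
(149,298,405): 149+298 > 405 → valid
(172,305,439): 172+305 > 439 → valid
(39,347,430): 39+347 ≤ 430 → not valid
4 of the 6 triples form a triangle.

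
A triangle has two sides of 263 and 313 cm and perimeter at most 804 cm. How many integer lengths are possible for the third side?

Triangle inequality: 50 < x < 576. Perimeter ≤ 804 gives x ≤ 804 − 263 − 313 = 228.
So 50 < x ≤ 228; integers 51 through 228: 178 values.

178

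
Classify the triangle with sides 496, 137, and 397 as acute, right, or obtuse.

Compare the square of the longest side to the sum of squares of the other two: 137² + 397² = 176378 < 246016 = 496².

obtuse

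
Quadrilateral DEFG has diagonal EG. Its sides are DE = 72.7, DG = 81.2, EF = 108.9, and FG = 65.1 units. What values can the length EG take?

43.8 < EG < 153.9

From triangle DEG: |72.7 − 81.2| < EG < 72.7 + 81.2, i.e. 8.5 < EG < 153.9.
From triangle FEG: 43.8 < EG < 174.0.
Both must hold, so EG lies in the intersection.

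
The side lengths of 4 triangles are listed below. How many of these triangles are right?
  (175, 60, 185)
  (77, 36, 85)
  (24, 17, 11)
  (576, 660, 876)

(175,60,185): 60²+175² = 34225 = 185² → right
(77,36,85): 36²+77² = 7225 = 85² → right
(24,17,11): 11²+17² = 410 < 576 = 24² → obtuse
(576,660,876): 576²+660² = 767376 = 876² → right
3 of the 4 are right.

3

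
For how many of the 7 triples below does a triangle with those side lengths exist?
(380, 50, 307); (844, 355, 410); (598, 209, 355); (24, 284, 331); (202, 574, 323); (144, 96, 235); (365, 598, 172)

(50,307,380): 50+307 ≤ 380 → not valid
(355,410,844): 355+410 ≤ 844 → not valid
(209,355,598): 209+355 ≤ 598 → not valid
(24,284,331): 24+284 ≤ 331 → not valid
(202,323,574): 202+323 ≤ 574 → not valid
(96,144,235): 96+144 > 235 → valid
(172,365,598): 172+365 ≤ 598 → not valid
1 of the 7 triples forms a triangle.

1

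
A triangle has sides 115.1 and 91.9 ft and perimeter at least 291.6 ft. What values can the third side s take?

Triangle inequality alone gives 23.2 < s < 207.0.
The perimeter condition gives s ≥ 291.6 − 115.1 − 91.9 = 84.6.
Intersecting the two: 84.6 ≤ s < 207.0.

84.6 ≤ s < 207.0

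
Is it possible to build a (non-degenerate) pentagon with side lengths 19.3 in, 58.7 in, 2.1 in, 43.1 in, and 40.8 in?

Yes

A pentagon exists iff every side is shorter than the sum of the others — equivalently, the longest side is less than the sum of the rest.
Longest side 58.7 < 105.3 (sum of the remaining 4), so yes.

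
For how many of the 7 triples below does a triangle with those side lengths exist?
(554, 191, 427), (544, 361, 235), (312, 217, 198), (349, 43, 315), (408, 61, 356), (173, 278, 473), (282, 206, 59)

5

(191,427,554): 191+427 > 554 → valid
(235,361,544): 235+361 > 544 → valid
(198,217,312): 198+217 > 312 → valid
(43,315,349): 43+315 > 349 → valid
(61,356,408): 61+356 > 408 → valid
(173,278,473): 173+278 ≤ 473 → not valid
(59,206,282): 59+206 ≤ 282 → not valid
5 of the 7 triples form a triangle.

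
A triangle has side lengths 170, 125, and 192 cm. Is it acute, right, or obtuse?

Compare the square of the longest side to the sum of squares of the other two: 125² + 170² = 44525 > 36864 = 192².

acute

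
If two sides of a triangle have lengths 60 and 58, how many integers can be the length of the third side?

The third side lies in the open interval (2, 118).
Integers from 3 to 117 inclusive: 117 − 3 + 1 = 115.

115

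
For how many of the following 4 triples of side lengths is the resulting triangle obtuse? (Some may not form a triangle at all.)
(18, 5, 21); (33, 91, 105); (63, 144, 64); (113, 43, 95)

3

(18,5,21): 5²+18² = 349 < 441 = 21² → obtuse
(33,91,105): 33²+91² = 9370 < 11025 = 105² → obtuse
(63,144,64): 63+64 ≤ 144, not a triangle
(113,43,95): 43²+95² = 10874 < 12769 = 113² → obtuse
3 of the 4 are obtuse.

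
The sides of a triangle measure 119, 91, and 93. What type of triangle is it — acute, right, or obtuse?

Compare the square of the longest side to the sum of squares of the other two: 91² + 93² = 16930 > 14161 = 119².

acute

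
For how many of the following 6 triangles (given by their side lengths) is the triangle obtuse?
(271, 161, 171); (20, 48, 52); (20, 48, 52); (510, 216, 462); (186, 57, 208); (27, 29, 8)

3

(271,161,171): 161²+171² = 55162 < 73441 = 271² → obtuse
(20,48,52): 20²+48² = 2704 = 52² → right
(20,48,52): 20²+48² = 2704 = 52² → right
(510,216,462): 216²+462² = 260100 = 510² → right
(186,57,208): 57²+186² = 37845 < 43264 = 208² → obtuse
(27,29,8): 8²+27² = 793 < 841 = 29² → obtuse
3 of the 6 are obtuse.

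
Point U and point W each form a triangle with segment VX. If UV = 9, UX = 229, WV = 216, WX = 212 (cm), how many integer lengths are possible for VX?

17

From triangle UVX: 220 < VX < 238.
From triangle WVX: 4 < VX < 428.
Intersection: 220 < VX < 238, so integers 221 through 237: 17 values.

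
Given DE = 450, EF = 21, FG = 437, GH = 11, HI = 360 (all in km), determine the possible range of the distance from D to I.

The maximum is all hops collinear in one direction: 450 + 21 + 437 + 11 + 360 = 1279.
The longest hop is 450; the others sum to 829. Since 450 ≤ 829, the path can fold back on itself completely, so the minimum distance is 0.

0 ≤ DI ≤ 1279 km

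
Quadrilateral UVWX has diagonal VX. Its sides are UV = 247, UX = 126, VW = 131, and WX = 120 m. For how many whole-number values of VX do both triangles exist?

From triangle UVX: 121 < VX < 373.
From triangle WVX: 11 < VX < 251.
Intersection: 121 < VX < 251, so integers 122 through 250: 129 values.

129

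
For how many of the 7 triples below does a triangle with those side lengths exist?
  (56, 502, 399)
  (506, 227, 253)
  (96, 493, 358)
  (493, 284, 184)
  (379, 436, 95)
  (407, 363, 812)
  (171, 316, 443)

2

(56,399,502): 56+399 ≤ 502 → not valid
(227,253,506): 227+253 ≤ 506 → not valid
(96,358,493): 96+358 ≤ 493 → not valid
(184,284,493): 184+284 ≤ 493 → not valid
(95,379,436): 95+379 > 436 → valid
(363,407,812): 363+407 ≤ 812 → not valid
(171,316,443): 171+316 > 443 → valid
2 of the 7 triples form a triangle.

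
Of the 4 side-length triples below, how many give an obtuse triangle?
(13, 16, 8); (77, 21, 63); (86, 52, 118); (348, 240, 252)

(13,16,8): 8²+13² = 233 < 256 = 16² → obtuse
(77,21,63): 21²+63² = 4410 < 5929 = 77² → obtuse
(86,52,118): 52²+86² = 10100 < 13924 = 118² → obtuse
(348,240,252): 240²+252² = 121104 = 348² → right
3 of the 4 are obtuse.

3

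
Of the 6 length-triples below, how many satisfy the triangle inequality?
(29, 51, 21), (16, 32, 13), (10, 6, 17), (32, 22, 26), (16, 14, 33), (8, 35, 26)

(21,29,51): 21+29 ≤ 51 → not valid
(13,16,32): 13+16 ≤ 32 → not valid
(6,10,17): 6+10 ≤ 17 → not valid
(22,26,32): 22+26 > 32 → valid
(14,16,33): 14+16 ≤ 33 → not valid
(8,26,35): 8+26 ≤ 35 → not valid
1 of the 6 triples forms a triangle.

1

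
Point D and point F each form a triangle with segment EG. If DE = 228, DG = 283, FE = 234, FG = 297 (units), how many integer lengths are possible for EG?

447

From triangle DEG: 55 < EG < 511.
From triangle FEG: 63 < EG < 531.
Intersection: 63 < EG < 511, so integers 64 through 510: 447 values.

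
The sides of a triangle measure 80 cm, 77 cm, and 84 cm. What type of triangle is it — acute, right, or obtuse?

Compare the square of the longest side to the sum of squares of the other two: 77² + 80² = 12329 > 7056 = 84².

acute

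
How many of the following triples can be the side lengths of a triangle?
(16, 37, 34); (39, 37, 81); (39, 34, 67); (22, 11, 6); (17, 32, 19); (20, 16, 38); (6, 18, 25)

3

(16,34,37): 16+34 > 37 → valid
(37,39,81): 37+39 ≤ 81 → not valid
(34,39,67): 34+39 > 67 → valid
(6,11,22): 6+11 ≤ 22 → not valid
(17,19,32): 17+19 > 32 → valid
(16,20,38): 16+20 ≤ 38 → not valid
(6,18,25): 6+18 ≤ 25 → not valid
3 of the 7 triples form a triangle.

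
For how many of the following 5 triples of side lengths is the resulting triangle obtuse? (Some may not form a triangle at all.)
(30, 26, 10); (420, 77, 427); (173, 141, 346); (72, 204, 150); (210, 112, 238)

(30,26,10): 10²+26² = 776 < 900 = 30² → obtuse
(420,77,427): 77²+420² = 182329 = 427² → right
(173,141,346): 141+173 ≤ 346, not a triangle
(72,204,150): 72²+150² = 27684 < 41616 = 204² → obtuse
(210,112,238): 112²+210² = 56644 = 238² → right
2 of the 5 are obtuse.

2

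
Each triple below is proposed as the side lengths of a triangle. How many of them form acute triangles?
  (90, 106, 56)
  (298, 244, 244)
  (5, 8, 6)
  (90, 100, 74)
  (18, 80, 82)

(90,106,56): 56²+90² = 11236 = 106² → right
(298,244,244): 244²+244² = 119072 > 88804 = 298² → acute
(5,8,6): 5²+6² = 61 < 64 = 8² → obtuse
(90,100,74): 74²+90² = 13576 > 10000 = 100² → acute
(18,80,82): 18²+80² = 6724 = 82² → right
2 of the 5 are acute.

2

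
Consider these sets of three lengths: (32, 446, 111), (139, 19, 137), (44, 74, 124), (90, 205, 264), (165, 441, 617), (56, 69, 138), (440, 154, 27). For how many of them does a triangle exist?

(32,111,446): 32+111 ≤ 446 → not valid
(19,137,139): 19+137 > 139 → valid
(44,74,124): 44+74 ≤ 124 → not valid
(90,205,264): 90+205 > 264 → valid
(165,441,617): 165+441 ≤ 617 → not valid
(56,69,138): 56+69 ≤ 138 → not valid
(27,154,440): 27+154 ≤ 440 → not valid
2 of the 7 triples form a triangle.

2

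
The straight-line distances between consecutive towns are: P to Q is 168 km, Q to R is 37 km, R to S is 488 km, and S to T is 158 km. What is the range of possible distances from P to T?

The maximum is all hops collinear in one direction: 168 + 37 + 488 + 158 = 851.
The longest hop is 488; the others sum to 363. Folding the others back against it leaves at least 488 − 363 = 125.

125 ≤ PT ≤ 851 km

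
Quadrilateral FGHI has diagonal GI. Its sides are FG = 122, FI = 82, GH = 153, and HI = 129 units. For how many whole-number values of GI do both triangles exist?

From triangle FGI: 40 < GI < 204.
From triangle HGI: 24 < GI < 282.
Intersection: 40 < GI < 204, so integers 41 through 203: 163 values.

163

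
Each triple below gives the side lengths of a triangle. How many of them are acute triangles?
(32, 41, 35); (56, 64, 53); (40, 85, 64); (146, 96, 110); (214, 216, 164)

(32,41,35): 32²+35² = 2249 > 1681 = 41² → acute
(56,64,53): 53²+56² = 5945 > 4096 = 64² → acute
(40,85,64): 40²+64² = 5696 < 7225 = 85² → obtuse
(146,96,110): 96²+110² = 21316 = 146² → right
(214,216,164): 164²+214² = 72692 > 46656 = 216² → acute
3 of the 5 are acute.

3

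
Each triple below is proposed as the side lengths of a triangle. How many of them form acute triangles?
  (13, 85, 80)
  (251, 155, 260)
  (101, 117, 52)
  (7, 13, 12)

(13,85,80): 13²+80² = 6569 < 7225 = 85² → obtuse
(251,155,260): 155²+251² = 87026 > 67600 = 260² → acute
(101,117,52): 52²+101² = 12905 < 13689 = 117² → obtuse
(7,13,12): 7²+12² = 193 > 169 = 13² → acute
2 of the 4 are acute.

2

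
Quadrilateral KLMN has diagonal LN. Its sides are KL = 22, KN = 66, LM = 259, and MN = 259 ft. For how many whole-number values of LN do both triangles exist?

From triangle KLN: 44 < LN < 88.
From triangle MLN: 0 < LN < 518.
Intersection: 44 < LN < 88, so integers 45 through 87: 43 values.

43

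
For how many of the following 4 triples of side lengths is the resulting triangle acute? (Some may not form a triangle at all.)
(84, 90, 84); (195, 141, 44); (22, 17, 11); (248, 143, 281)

2

(84,90,84): 84²+84² = 14112 > 8100 = 90² → acute
(195,141,44): 44+141 ≤ 195, not a triangle
(22,17,11): 11²+17² = 410 < 484 = 22² → obtuse
(248,143,281): 143²+248² = 81953 > 78961 = 281² → acute
2 of the 4 are acute.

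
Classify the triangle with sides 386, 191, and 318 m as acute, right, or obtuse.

obtuse

Compare the square of the longest side to the sum of squares of the other two: 191² + 318² = 137605 < 148996 = 386².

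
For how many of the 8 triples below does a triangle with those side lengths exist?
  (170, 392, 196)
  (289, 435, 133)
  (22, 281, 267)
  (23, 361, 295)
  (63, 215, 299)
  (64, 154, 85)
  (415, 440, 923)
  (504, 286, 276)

2

(170,196,392): 170+196 ≤ 392 → not valid
(133,289,435): 133+289 ≤ 435 → not valid
(22,267,281): 22+267 > 281 → valid
(23,295,361): 23+295 ≤ 361 → not valid
(63,215,299): 63+215 ≤ 299 → not valid
(64,85,154): 64+85 ≤ 154 → not valid
(415,440,923): 415+440 ≤ 923 → not valid
(276,286,504): 276+286 > 504 → valid
2 of the 8 triples form a triangle.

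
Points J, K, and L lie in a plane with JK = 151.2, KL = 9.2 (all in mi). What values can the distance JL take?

142.0 ≤ JL ≤ 160.4 mi

By the triangle inequality, |151.2 − 9.2| ≤ JL ≤ 151.2 + 9.2.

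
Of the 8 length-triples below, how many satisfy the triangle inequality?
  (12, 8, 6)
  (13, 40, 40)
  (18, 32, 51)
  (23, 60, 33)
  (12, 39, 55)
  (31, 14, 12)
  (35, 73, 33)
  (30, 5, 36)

(6,8,12): 6+8 > 12 → valid
(13,40,40): 13+40 > 40 → valid
(18,32,51): 18+32 ≤ 51 → not valid
(23,33,60): 23+33 ≤ 60 → not valid
(12,39,55): 12+39 ≤ 55 → not valid
(12,14,31): 12+14 ≤ 31 → not valid
(33,35,73): 33+35 ≤ 73 → not valid
(5,30,36): 5+30 ≤ 36 → not valid
2 of the 8 triples form a triangle.

2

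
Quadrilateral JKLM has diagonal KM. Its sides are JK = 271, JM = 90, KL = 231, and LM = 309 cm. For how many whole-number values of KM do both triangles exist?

179

From triangle JKM: 181 < KM < 361.
From triangle LKM: 78 < KM < 540.
Intersection: 181 < KM < 361, so integers 182 through 360: 179 values.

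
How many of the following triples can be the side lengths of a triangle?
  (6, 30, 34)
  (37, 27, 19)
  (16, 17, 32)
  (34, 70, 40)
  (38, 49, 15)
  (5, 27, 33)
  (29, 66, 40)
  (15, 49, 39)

(6,30,34): 6+30 > 34 → valid
(19,27,37): 19+27 > 37 → valid
(16,17,32): 16+17 > 32 → valid
(34,40,70): 34+40 > 70 → valid
(15,38,49): 15+38 > 49 → valid
(5,27,33): 5+27 ≤ 33 → not valid
(29,40,66): 29+40 > 66 → valid
(15,39,49): 15+39 > 49 → valid
7 of the 8 triples form a triangle.

7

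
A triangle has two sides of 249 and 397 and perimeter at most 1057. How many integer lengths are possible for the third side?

Triangle inequality: 148 < x < 646. Perimeter ≤ 1057 gives x ≤ 1057 − 249 − 397 = 411.
So 148 < x ≤ 411; integers 149 through 411: 263 values.

263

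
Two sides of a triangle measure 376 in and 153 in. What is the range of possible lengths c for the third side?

223 < c < 529 (in)

By the triangle inequality, c must be less than 376 + 153 = 529 and greater than |376 − 153| = 223.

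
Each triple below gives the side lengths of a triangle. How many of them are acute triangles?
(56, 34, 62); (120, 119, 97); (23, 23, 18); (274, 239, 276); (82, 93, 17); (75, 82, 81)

5

(56,34,62): 34²+56² = 4292 > 3844 = 62² → acute
(120,119,97): 97²+119² = 23570 > 14400 = 120² → acute
(23,23,18): 18²+23² = 853 > 529 = 23² → acute
(274,239,276): 239²+274² = 132197 > 76176 = 276² → acute
(82,93,17): 17²+82² = 7013 < 8649 = 93² → obtuse
(75,82,81): 75²+81² = 12186 > 6724 = 82² → acute
5 of the 6 are acute.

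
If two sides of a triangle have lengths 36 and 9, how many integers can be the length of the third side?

The third side lies in the open interval (27, 45).
Integers from 28 to 44 inclusive: 44 − 28 + 1 = 17.

17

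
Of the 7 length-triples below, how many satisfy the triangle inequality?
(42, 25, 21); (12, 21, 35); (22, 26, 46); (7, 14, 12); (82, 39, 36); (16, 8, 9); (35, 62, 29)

5

(21,25,42): 21+25 > 42 → valid
(12,21,35): 12+21 ≤ 35 → not valid
(22,26,46): 22+26 > 46 → valid
(7,12,14): 7+12 > 14 → valid
(36,39,82): 36+39 ≤ 82 → not valid
(8,9,16): 8+9 > 16 → valid
(29,35,62): 29+35 > 62 → valid
5 of the 7 triples form a triangle.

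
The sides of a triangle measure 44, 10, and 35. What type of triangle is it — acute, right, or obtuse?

Compare the square of the longest side to the sum of squares of the other two: 10² + 35² = 1325 < 1936 = 44².

obtuse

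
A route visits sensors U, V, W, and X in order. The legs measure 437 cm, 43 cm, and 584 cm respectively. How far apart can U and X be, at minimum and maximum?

The maximum is all hops collinear in one direction: 437 + 43 + 584 = 1064.
The longest hop is 584; the others sum to 480. Folding the others back against it leaves at least 584 − 480 = 104.

104 ≤ UX ≤ 1064 cm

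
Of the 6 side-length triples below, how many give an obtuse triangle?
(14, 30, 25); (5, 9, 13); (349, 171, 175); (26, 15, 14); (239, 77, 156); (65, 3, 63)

(14,30,25): 14²+25² = 821 < 900 = 30² → obtuse
(5,9,13): 5²+9² = 106 < 169 = 13² → obtuse
(349,171,175): 171+175 ≤ 349, not a triangle
(26,15,14): 14²+15² = 421 < 676 = 26² → obtuse
(239,77,156): 77+156 ≤ 239, not a triangle
(65,3,63): 3²+63² = 3978 < 4225 = 65² → obtuse
4 of the 6 are obtuse.

4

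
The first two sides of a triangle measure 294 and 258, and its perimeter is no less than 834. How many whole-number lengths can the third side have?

Triangle inequality: 36 < x < 552. Perimeter ≥ 834 gives x ≥ 834 − 294 − 258 = 282.
So 282 ≤ x < 552; integers 282 through 551: 270 values.

270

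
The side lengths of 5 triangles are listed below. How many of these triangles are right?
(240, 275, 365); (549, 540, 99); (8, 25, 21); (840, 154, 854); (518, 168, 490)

(240,275,365): 240²+275² = 133225 = 365² → right
(549,540,99): 99²+540² = 301401 = 549² → right
(8,25,21): 8²+21² = 505 < 625 = 25² → obtuse
(840,154,854): 154²+840² = 729316 = 854² → right
(518,168,490): 168²+490² = 268324 = 518² → right
4 of the 5 are right.

4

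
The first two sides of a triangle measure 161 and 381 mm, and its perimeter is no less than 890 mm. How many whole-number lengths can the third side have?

194

Triangle inequality: 220 < x < 542. Perimeter ≥ 890 gives x ≥ 890 − 161 − 381 = 348.
So 348 ≤ x < 542; integers 348 through 541: 194 values.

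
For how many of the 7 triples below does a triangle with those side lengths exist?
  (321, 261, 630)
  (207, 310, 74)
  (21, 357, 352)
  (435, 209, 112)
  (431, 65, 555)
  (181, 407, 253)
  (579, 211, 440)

(261,321,630): 261+321 ≤ 630 → not valid
(74,207,310): 74+207 ≤ 310 → not valid
(21,352,357): 21+352 > 357 → valid
(112,209,435): 112+209 ≤ 435 → not valid
(65,431,555): 65+431 ≤ 555 → not valid
(181,253,407): 181+253 > 407 → valid
(211,440,579): 211+440 > 579 → valid
3 of the 7 triples form a triangle.

3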